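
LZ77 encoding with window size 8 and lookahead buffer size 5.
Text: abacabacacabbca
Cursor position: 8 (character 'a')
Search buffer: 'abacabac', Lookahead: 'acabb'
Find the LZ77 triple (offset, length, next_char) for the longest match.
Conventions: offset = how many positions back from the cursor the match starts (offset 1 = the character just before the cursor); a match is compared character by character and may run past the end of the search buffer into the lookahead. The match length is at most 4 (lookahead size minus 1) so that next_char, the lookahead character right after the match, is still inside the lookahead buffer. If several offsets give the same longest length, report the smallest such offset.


Try each offset into the search buffer:
  offset=1 (pos 7, char 'c'): match length 0
  offset=2 (pos 6, char 'a'): match length 3
  offset=3 (pos 5, char 'b'): match length 0
  offset=4 (pos 4, char 'a'): match length 1
  offset=5 (pos 3, char 'c'): match length 0
  offset=6 (pos 2, char 'a'): match length 4
  offset=7 (pos 1, char 'b'): match length 0
  offset=8 (pos 0, char 'a'): match length 1
Longest match has length 4 at offset 6.
next_char = character at position 8 + 4 = 12 -> 'b'

Best match: offset=6, length=4 (matching 'acab' starting at position 2)
LZ77 triple: (6, 4, 'b')


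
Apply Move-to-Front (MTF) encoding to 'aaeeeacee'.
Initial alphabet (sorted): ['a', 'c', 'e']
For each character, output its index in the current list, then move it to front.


MTF encoding:
'a': index 0 in ['a', 'c', 'e'] -> ['a', 'c', 'e']
'a': index 0 in ['a', 'c', 'e'] -> ['a', 'c', 'e']
'e': index 2 in ['a', 'c', 'e'] -> ['e', 'a', 'c']
'e': index 0 in ['e', 'a', 'c'] -> ['e', 'a', 'c']
'e': index 0 in ['e', 'a', 'c'] -> ['e', 'a', 'c']
'a': index 1 in ['e', 'a', 'c'] -> ['a', 'e', 'c']
'c': index 2 in ['a', 'e', 'c'] -> ['c', 'a', 'e']
'e': index 2 in ['c', 'a', 'e'] -> ['e', 'c', 'a']
'e': index 0 in ['e', 'c', 'a'] -> ['e', 'c', 'a']


Output: [0, 0, 2, 0, 0, 1, 2, 2, 0]


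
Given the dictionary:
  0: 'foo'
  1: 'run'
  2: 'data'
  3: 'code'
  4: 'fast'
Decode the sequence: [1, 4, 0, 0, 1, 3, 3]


Look up each index in the dictionary:
  1 -> 'run'
  4 -> 'fast'
  0 -> 'foo'
  0 -> 'foo'
  1 -> 'run'
  3 -> 'code'
  3 -> 'code'

Decoded: "run fast foo foo run code code"


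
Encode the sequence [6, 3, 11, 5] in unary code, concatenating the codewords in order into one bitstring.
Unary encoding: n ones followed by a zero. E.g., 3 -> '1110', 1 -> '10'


Encode each number as n ones followed by a terminating 0:
  6 -> 1111110 (7 bits)
  3 -> 1110 (4 bits)
  11 -> 111111111110 (12 bits)
  5 -> 111110 (6 bits)
Total length = 7 + 4 + 12 + 6 = 29 bits.

Unary([6, 3, 11, 5]) = 11111101110111111111110111110 (29 bits)


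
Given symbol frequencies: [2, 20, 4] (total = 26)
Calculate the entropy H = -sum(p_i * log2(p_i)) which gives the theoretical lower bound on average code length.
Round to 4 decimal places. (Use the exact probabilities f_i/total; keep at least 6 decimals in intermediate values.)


Per-symbol terms -p_i * log2(p_i) with p_i = f_i/26:
  p = 2/26 = 0.076923: log2(p) = -3.700440, -p*log2(p) = 0.284649
  p = 20/26 = 0.769231: log2(p) = -0.378512, -p*log2(p) = 0.291163
  p = 4/26 = 0.153846: log2(p) = -2.700440, -p*log2(p) = 0.415452
H = 0.284649 + 0.291163 + 0.415452 = 0.991264

H = 0.9913 bits/symbol


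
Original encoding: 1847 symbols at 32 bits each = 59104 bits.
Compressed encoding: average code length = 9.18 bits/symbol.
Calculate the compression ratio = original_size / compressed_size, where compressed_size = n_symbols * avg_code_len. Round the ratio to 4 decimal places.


original_size = n_symbols * orig_bits = 1847 * 32 = 59104 bits
compressed_size = n_symbols * avg_code_len = 1847 * 9.18 = 16955.46 bits
ratio = original_size / compressed_size = 59104 / 16955.46 = 3.4858

Compression ratio = 3.4858


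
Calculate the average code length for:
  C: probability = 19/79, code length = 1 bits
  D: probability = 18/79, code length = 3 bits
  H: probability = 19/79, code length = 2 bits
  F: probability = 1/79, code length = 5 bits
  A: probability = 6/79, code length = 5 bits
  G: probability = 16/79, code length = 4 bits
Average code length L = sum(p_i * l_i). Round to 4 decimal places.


Weighted contributions p_i * l_i:
  C: (19/79) * 1 = 19/79
  D: (18/79) * 3 = 54/79
  H: (19/79) * 2 = 38/79
  F: (1/79) * 5 = 5/79
  A: (6/79) * 5 = 30/79
  G: (16/79) * 4 = 64/79
Sum = (19 + 54 + 38 + 5 + 30 + 64)/79 = 210/79

L = 210/79 = 2.6582 bits/symbol


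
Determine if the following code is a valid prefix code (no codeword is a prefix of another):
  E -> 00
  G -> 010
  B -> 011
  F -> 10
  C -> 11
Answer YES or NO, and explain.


Checking each pair (does one codeword prefix another?):
  E='00' vs G='010': no prefix
  E='00' vs B='011': no prefix
  E='00' vs F='10': no prefix
  E='00' vs C='11': no prefix
  G='010' vs E='00': no prefix
  G='010' vs B='011': no prefix
  G='010' vs F='10': no prefix
  G='010' vs C='11': no prefix
  B='011' vs E='00': no prefix
  B='011' vs G='010': no prefix
  B='011' vs F='10': no prefix
  B='011' vs C='11': no prefix
  F='10' vs E='00': no prefix
  F='10' vs G='010': no prefix
  F='10' vs B='011': no prefix
  F='10' vs C='11': no prefix
  C='11' vs E='00': no prefix
  C='11' vs G='010': no prefix
  C='11' vs B='011': no prefix
  C='11' vs F='10': no prefix
No violation found over all pairs.

YES -- this is a valid prefix code. No codeword is a prefix of any other codeword.


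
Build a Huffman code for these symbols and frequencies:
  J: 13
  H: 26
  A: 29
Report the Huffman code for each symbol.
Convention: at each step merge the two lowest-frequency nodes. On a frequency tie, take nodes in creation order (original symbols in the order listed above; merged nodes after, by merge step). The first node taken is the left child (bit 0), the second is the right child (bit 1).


Huffman tree construction:
Step 1: Merge J(13) + H(26) = 39
Step 2: Merge A(29) + (J+H)(39) = 68
Read each symbol's code off the tree from the root (left child = 0, right child = 1).

Codes:
  J: 10 (length 2)
  H: 11 (length 2)
  A: 0 (length 1)
Average code length: 107/68 = 1.5735 bits/symbol


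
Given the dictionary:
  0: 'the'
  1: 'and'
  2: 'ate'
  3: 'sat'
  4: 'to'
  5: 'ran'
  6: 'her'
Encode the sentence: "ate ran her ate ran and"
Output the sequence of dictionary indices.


Look up each word in the dictionary:
  'ate' -> 2
  'ran' -> 5
  'her' -> 6
  'ate' -> 2
  'ran' -> 5
  'and' -> 1

Encoded: [2, 5, 6, 2, 5, 1]


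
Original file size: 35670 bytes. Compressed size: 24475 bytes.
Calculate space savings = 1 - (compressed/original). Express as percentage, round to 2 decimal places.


ratio = compressed/original = 24475/35670 = 0.686151
savings = 1 - ratio = 1 - 0.686151 = 0.313849
as a percentage: 0.313849 * 100 = 31.38%

Space savings = 1 - 24475/35670 = 31.38%


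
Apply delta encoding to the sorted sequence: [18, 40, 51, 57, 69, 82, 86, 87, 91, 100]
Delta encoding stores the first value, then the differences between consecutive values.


First value: 18
Deltas:
  40 - 18 = 22
  51 - 40 = 11
  57 - 51 = 6
  69 - 57 = 12
  82 - 69 = 13
  86 - 82 = 4
  87 - 86 = 1
  91 - 87 = 4
  100 - 91 = 9


Delta encoded: [18, 22, 11, 6, 12, 13, 4, 1, 4, 9]


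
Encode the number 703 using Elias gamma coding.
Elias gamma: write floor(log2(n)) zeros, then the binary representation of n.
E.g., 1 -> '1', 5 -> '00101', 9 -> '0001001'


num_bits = floor(log2(703)) + 1 = 10
leading_zeros = num_bits - 1 = 9
binary(703) = 1010111111

Elias gamma(703) = '000000000' + '1010111111' = 0000000001010111111 (19 bits)


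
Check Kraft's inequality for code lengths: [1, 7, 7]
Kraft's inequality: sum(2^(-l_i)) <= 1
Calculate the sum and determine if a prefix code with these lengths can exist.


Sum = 2^(-1) + 2^(-7) + 2^(-7)
    = 0.5 + 0.0078125 + 0.0078125
    = 66/128 = 0.515625
Since 0.515625 <= 1, Kraft's inequality IS satisfied.
A prefix code with these lengths CAN exist.

Kraft sum = 0.515625. Satisfied.


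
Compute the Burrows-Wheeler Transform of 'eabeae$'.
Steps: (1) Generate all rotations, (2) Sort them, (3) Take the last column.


Rotations (sorted):
  0: $eabeae -> last char: e
  1: abeae$e -> last char: e
  2: ae$eabe -> last char: e
  3: beae$ea -> last char: a
  4: e$eabea -> last char: a
  5: eabeae$ -> last char: $
  6: eae$eab -> last char: b


BWT = eeeaa$b


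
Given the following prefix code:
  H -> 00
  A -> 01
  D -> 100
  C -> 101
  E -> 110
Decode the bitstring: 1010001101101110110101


Decoding step by step:
Bits 101 -> C
Bits 00 -> H
Bits 01 -> A
Bits 101 -> C
Bits 101 -> C
Bits 110 -> E
Bits 110 -> E
Bits 101 -> C


Decoded message: CHACCEEC


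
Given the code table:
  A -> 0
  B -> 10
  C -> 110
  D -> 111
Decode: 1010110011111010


Decoding:
10 -> B
10 -> B
110 -> C
0 -> A
111 -> D
110 -> C
10 -> B


Result: BBCADCB


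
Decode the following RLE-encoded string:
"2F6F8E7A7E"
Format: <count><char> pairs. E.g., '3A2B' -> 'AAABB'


Expanding each <count><char> pair:
  2F -> 'FF'
  6F -> 'FFFFFF'
  8E -> 'EEEEEEEE'
  7A -> 'AAAAAAA'
  7E -> 'EEEEEEE'

Decoded = FFFFFFFFEEEEEEEEAAAAAAAEEEEEEE


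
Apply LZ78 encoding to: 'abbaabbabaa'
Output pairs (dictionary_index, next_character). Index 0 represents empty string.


LZ78 encoding steps:
Dictionary: {0: ''}
Step 1: w='' (idx 0), next='a' -> output (0, 'a'), add 'a' as idx 1
Step 2: w='' (idx 0), next='b' -> output (0, 'b'), add 'b' as idx 2
Step 3: w='b' (idx 2), next='a' -> output (2, 'a'), add 'ba' as idx 3
Step 4: w='a' (idx 1), next='b' -> output (1, 'b'), add 'ab' as idx 4
Step 5: w='ba' (idx 3), next='b' -> output (3, 'b'), add 'bab' as idx 5
Step 6: w='a' (idx 1), next='a' -> output (1, 'a'), add 'aa' as idx 6


Encoded: [(0, 'a'), (0, 'b'), (2, 'a'), (1, 'b'), (3, 'b'), (1, 'a')]


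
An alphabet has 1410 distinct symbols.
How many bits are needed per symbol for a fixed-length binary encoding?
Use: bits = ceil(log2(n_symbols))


log2(1410) = 10.4615
Bracket: 2^10 = 1024 < 1410 <= 2^11 = 2048
So ceil(log2(1410)) = 11

bits = ceil(log2(1410)) = ceil(10.4615) = 11 bits


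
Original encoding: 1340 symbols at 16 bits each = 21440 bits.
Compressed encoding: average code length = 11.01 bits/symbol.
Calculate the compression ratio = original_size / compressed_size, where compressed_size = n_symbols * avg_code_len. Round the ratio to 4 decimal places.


original_size = n_symbols * orig_bits = 1340 * 16 = 21440 bits
compressed_size = n_symbols * avg_code_len = 1340 * 11.01 = 14753.4 bits
ratio = original_size / compressed_size = 21440 / 14753.4 = 1.4532

Compression ratio = 1.4532


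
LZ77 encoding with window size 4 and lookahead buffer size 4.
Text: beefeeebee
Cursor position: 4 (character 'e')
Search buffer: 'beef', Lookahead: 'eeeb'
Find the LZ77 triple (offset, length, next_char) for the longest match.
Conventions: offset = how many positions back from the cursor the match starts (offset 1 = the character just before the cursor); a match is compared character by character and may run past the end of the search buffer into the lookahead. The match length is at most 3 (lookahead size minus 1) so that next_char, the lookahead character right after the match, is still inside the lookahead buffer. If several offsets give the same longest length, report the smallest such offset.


Try each offset into the search buffer:
  offset=1 (pos 3, char 'f'): match length 0
  offset=2 (pos 2, char 'e'): match length 1
  offset=3 (pos 1, char 'e'): match length 2
  offset=4 (pos 0, char 'b'): match length 0
Longest match has length 2 at offset 3.
next_char = character at position 4 + 2 = 6 -> 'e'

Best match: offset=3, length=2 (matching 'ee' starting at position 1)
LZ77 triple: (3, 2, 'e')


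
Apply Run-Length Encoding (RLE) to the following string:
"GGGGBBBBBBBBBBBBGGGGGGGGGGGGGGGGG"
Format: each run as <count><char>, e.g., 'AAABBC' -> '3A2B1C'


Scanning runs left to right:
  i=0: run of 'G' x 4 -> '4G'
  i=4: run of 'B' x 12 -> '12B'
  i=16: run of 'G' x 17 -> '17G'

RLE = 4G12B17G


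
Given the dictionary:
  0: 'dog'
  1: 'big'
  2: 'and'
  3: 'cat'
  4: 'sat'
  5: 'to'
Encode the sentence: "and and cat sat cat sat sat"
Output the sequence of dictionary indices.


Look up each word in the dictionary:
  'and' -> 2
  'and' -> 2
  'cat' -> 3
  'sat' -> 4
  'cat' -> 3
  'sat' -> 4
  'sat' -> 4

Encoded: [2, 2, 3, 4, 3, 4, 4]


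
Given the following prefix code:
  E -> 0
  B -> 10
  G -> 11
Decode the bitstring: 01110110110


Decoding step by step:
Bits 0 -> E
Bits 11 -> G
Bits 10 -> B
Bits 11 -> G
Bits 0 -> E
Bits 11 -> G
Bits 0 -> E


Decoded message: EGBGEGE


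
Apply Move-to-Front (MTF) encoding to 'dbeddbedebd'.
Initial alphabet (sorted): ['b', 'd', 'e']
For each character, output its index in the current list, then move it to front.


MTF encoding:
'd': index 1 in ['b', 'd', 'e'] -> ['d', 'b', 'e']
'b': index 1 in ['d', 'b', 'e'] -> ['b', 'd', 'e']
'e': index 2 in ['b', 'd', 'e'] -> ['e', 'b', 'd']
'd': index 2 in ['e', 'b', 'd'] -> ['d', 'e', 'b']
'd': index 0 in ['d', 'e', 'b'] -> ['d', 'e', 'b']
'b': index 2 in ['d', 'e', 'b'] -> ['b', 'd', 'e']
'e': index 2 in ['b', 'd', 'e'] -> ['e', 'b', 'd']
'd': index 2 in ['e', 'b', 'd'] -> ['d', 'e', 'b']
'e': index 1 in ['d', 'e', 'b'] -> ['e', 'd', 'b']
'b': index 2 in ['e', 'd', 'b'] -> ['b', 'e', 'd']
'd': index 2 in ['b', 'e', 'd'] -> ['d', 'b', 'e']


Output: [1, 1, 2, 2, 0, 2, 2, 2, 1, 2, 2]


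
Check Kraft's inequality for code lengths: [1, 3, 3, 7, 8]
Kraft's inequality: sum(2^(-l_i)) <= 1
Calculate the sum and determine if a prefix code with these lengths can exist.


Sum = 2^(-1) + 2^(-3) + 2^(-3) + 2^(-7) + 2^(-8)
    = 0.5 + 0.125 + 0.125 + 0.0078125 + 0.00390625
    = 195/256 = 0.76171875
Since 0.76171875 <= 1, Kraft's inequality IS satisfied.
A prefix code with these lengths CAN exist.

Kraft sum = 0.76171875. Satisfied.


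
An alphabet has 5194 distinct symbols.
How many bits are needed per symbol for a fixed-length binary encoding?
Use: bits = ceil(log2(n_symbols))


log2(5194) = 12.3426
Bracket: 2^12 = 4096 < 5194 <= 2^13 = 8192
So ceil(log2(5194)) = 13

bits = ceil(log2(5194)) = ceil(12.3426) = 13 bits


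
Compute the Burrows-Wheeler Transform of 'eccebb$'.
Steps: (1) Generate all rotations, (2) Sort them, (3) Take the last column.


Rotations (sorted):
  0: $eccebb -> last char: b
  1: b$ecceb -> last char: b
  2: bb$ecce -> last char: e
  3: ccebb$e -> last char: e
  4: cebb$ec -> last char: c
  5: ebb$ecc -> last char: c
  6: eccebb$ -> last char: $


BWT = bbeecc$


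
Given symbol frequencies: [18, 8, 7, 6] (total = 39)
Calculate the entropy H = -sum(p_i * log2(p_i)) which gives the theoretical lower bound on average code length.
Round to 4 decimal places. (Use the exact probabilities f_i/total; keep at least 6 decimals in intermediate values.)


Per-symbol terms -p_i * log2(p_i) with p_i = f_i/39:
  p = 18/39 = 0.461538: log2(p) = -1.115477, -p*log2(p) = 0.514836
  p = 8/39 = 0.205128: log2(p) = -2.285402, -p*log2(p) = 0.468800
  p = 7/39 = 0.179487: log2(p) = -2.478047, -p*log2(p) = 0.444778
  p = 6/39 = 0.153846: log2(p) = -2.700440, -p*log2(p) = 0.415452
H = 0.514836 + 0.468800 + 0.444778 + 0.415452 = 1.843866

H = 1.8439 bits/symbol


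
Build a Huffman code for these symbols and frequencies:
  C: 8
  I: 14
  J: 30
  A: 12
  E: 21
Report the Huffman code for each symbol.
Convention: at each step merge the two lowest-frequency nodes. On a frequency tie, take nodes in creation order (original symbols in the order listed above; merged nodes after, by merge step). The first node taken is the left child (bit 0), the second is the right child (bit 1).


Huffman tree construction:
Step 1: Merge C(8) + A(12) = 20
Step 2: Merge I(14) + (C+A)(20) = 34
Step 3: Merge E(21) + J(30) = 51
Step 4: Merge (I+(C+A))(34) + (E+J)(51) = 85
Read each symbol's code off the tree from the root (left child = 0, right child = 1).

Codes:
  C: 010 (length 3)
  I: 00 (length 2)
  J: 11 (length 2)
  A: 011 (length 3)
  E: 10 (length 2)
Average code length: 190/85 = 2.2353 bits/symbol


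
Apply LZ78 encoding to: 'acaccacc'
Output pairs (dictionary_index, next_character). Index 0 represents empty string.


LZ78 encoding steps:
Dictionary: {0: ''}
Step 1: w='' (idx 0), next='a' -> output (0, 'a'), add 'a' as idx 1
Step 2: w='' (idx 0), next='c' -> output (0, 'c'), add 'c' as idx 2
Step 3: w='a' (idx 1), next='c' -> output (1, 'c'), add 'ac' as idx 3
Step 4: w='c' (idx 2), next='a' -> output (2, 'a'), add 'ca' as idx 4
Step 5: w='c' (idx 2), next='c' -> output (2, 'c'), add 'cc' as idx 5


Encoded: [(0, 'a'), (0, 'c'), (1, 'c'), (2, 'a'), (2, 'c')]


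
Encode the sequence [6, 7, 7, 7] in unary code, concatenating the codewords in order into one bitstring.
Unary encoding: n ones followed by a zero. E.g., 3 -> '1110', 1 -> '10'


Encode each number as n ones followed by a terminating 0:
  6 -> 1111110 (7 bits)
  7 -> 11111110 (8 bits)
  7 -> 11111110 (8 bits)
  7 -> 11111110 (8 bits)
Total length = 7 + 8 + 8 + 8 = 31 bits.

Unary([6, 7, 7, 7]) = 1111110111111101111111011111110 (31 bits)


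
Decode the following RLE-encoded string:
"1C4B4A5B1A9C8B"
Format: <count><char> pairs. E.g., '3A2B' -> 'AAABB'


Expanding each <count><char> pair:
  1C -> 'C'
  4B -> 'BBBB'
  4A -> 'AAAA'
  5B -> 'BBBBB'
  1A -> 'A'
  9C -> 'CCCCCCCCC'
  8B -> 'BBBBBBBB'

Decoded = CBBBBAAAABBBBBACCCCCCCCCBBBBBBBB


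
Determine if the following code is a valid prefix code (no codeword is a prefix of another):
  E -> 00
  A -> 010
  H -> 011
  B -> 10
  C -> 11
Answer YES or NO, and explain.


Checking each pair (does one codeword prefix another?):
  E='00' vs A='010': no prefix
  E='00' vs H='011': no prefix
  E='00' vs B='10': no prefix
  E='00' vs C='11': no prefix
  A='010' vs E='00': no prefix
  A='010' vs H='011': no prefix
  A='010' vs B='10': no prefix
  A='010' vs C='11': no prefix
  H='011' vs E='00': no prefix
  H='011' vs A='010': no prefix
  H='011' vs B='10': no prefix
  H='011' vs C='11': no prefix
  B='10' vs E='00': no prefix
  B='10' vs A='010': no prefix
  B='10' vs H='011': no prefix
  B='10' vs C='11': no prefix
  C='11' vs E='00': no prefix
  C='11' vs A='010': no prefix
  C='11' vs H='011': no prefix
  C='11' vs B='10': no prefix
No violation found over all pairs.

YES -- this is a valid prefix code. No codeword is a prefix of any other codeword.


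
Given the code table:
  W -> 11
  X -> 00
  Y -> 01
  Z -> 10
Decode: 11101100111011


Decoding:
11 -> W
10 -> Z
11 -> W
00 -> X
11 -> W
10 -> Z
11 -> W


Result: WZWXWZW


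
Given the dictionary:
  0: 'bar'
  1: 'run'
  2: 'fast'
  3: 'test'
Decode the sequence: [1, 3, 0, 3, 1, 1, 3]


Look up each index in the dictionary:
  1 -> 'run'
  3 -> 'test'
  0 -> 'bar'
  3 -> 'test'
  1 -> 'run'
  1 -> 'run'
  3 -> 'test'

Decoded: "run test bar test run run test"


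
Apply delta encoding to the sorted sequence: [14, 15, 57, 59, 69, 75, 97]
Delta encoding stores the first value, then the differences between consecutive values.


First value: 14
Deltas:
  15 - 14 = 1
  57 - 15 = 42
  59 - 57 = 2
  69 - 59 = 10
  75 - 69 = 6
  97 - 75 = 22


Delta encoded: [14, 1, 42, 2, 10, 6, 22]


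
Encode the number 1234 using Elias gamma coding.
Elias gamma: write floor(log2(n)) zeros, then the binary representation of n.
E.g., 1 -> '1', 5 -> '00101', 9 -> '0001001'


num_bits = floor(log2(1234)) + 1 = 11
leading_zeros = num_bits - 1 = 10
binary(1234) = 10011010010

Elias gamma(1234) = '0000000000' + '10011010010' = 000000000010011010010 (21 bits)


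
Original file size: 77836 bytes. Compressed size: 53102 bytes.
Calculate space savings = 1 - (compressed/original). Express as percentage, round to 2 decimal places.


ratio = compressed/original = 53102/77836 = 0.682229
savings = 1 - ratio = 1 - 0.682229 = 0.317771
as a percentage: 0.317771 * 100 = 31.78%

Space savings = 1 - 53102/77836 = 31.78%


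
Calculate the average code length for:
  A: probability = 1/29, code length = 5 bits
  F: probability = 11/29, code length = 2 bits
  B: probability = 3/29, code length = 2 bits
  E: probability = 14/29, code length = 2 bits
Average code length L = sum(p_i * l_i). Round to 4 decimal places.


Weighted contributions p_i * l_i:
  A: (1/29) * 5 = 5/29
  F: (11/29) * 2 = 22/29
  B: (3/29) * 2 = 6/29
  E: (14/29) * 2 = 28/29
Sum = (5 + 22 + 6 + 28)/29 = 61/29

L = 61/29 = 2.1034 bits/symbol


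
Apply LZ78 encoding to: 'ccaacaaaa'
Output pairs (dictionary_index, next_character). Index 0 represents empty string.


LZ78 encoding steps:
Dictionary: {0: ''}
Step 1: w='' (idx 0), next='c' -> output (0, 'c'), add 'c' as idx 1
Step 2: w='c' (idx 1), next='a' -> output (1, 'a'), add 'ca' as idx 2
Step 3: w='' (idx 0), next='a' -> output (0, 'a'), add 'a' as idx 3
Step 4: w='ca' (idx 2), next='a' -> output (2, 'a'), add 'caa' as idx 4
Step 5: w='a' (idx 3), next='a' -> output (3, 'a'), add 'aa' as idx 5


Encoded: [(0, 'c'), (1, 'a'), (0, 'a'), (2, 'a'), (3, 'a')]


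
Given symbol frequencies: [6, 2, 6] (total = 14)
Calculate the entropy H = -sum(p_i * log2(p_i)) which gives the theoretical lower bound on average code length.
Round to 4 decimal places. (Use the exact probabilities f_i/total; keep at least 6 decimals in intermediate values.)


Per-symbol terms -p_i * log2(p_i) with p_i = f_i/14:
  p = 6/14 = 0.428571: log2(p) = -1.222392, -p*log2(p) = 0.523882
  p = 2/14 = 0.142857: log2(p) = -2.807355, -p*log2(p) = 0.401051
  p = 6/14 = 0.428571: log2(p) = -1.222392, -p*log2(p) = 0.523882
H = 0.523882 + 0.401051 + 0.523882 = 1.448815

H = 1.4488 bits/symbol


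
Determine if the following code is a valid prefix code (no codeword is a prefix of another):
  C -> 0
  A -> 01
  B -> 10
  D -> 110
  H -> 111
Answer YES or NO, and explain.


Checking each pair (does one codeword prefix another?):
  C='0' vs A='01': prefix -- VIOLATION

NO -- this is NOT a valid prefix code. C (0) is a prefix of A (01).


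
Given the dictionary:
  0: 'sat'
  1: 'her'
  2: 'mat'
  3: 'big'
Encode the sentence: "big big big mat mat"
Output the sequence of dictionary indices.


Look up each word in the dictionary:
  'big' -> 3
  'big' -> 3
  'big' -> 3
  'mat' -> 2
  'mat' -> 2

Encoded: [3, 3, 3, 2, 2]


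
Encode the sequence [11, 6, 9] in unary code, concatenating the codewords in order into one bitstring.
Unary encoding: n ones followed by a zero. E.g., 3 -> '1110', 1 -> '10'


Encode each number as n ones followed by a terminating 0:
  11 -> 111111111110 (12 bits)
  6 -> 1111110 (7 bits)
  9 -> 1111111110 (10 bits)
Total length = 12 + 7 + 10 = 29 bits.

Unary([11, 6, 9]) = 11111111111011111101111111110 (29 bits)


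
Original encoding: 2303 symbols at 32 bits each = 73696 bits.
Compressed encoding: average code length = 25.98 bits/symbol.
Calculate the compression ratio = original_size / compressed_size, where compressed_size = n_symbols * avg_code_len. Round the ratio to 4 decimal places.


original_size = n_symbols * orig_bits = 2303 * 32 = 73696 bits
compressed_size = n_symbols * avg_code_len = 2303 * 25.98 = 59831.94 bits
ratio = original_size / compressed_size = 73696 / 59831.94 = 1.2317

Compression ratio = 1.2317


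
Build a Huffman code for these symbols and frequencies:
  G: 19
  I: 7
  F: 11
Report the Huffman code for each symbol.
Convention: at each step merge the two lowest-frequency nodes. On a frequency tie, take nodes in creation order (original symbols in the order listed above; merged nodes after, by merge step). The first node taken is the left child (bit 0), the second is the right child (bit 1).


Huffman tree construction:
Step 1: Merge I(7) + F(11) = 18
Step 2: Merge (I+F)(18) + G(19) = 37
Read each symbol's code off the tree from the root (left child = 0, right child = 1).

Codes:
  G: 1 (length 1)
  I: 00 (length 2)
  F: 01 (length 2)
Average code length: 55/37 = 1.4865 bits/symbol


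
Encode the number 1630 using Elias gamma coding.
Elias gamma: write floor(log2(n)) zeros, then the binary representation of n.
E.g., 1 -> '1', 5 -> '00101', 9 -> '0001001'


num_bits = floor(log2(1630)) + 1 = 11
leading_zeros = num_bits - 1 = 10
binary(1630) = 11001011110

Elias gamma(1630) = '0000000000' + '11001011110' = 000000000011001011110 (21 bits)


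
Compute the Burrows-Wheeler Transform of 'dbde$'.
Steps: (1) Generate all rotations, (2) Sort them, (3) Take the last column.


Rotations (sorted):
  0: $dbde -> last char: e
  1: bde$d -> last char: d
  2: dbde$ -> last char: $
  3: de$db -> last char: b
  4: e$dbd -> last char: d


BWT = ed$bd


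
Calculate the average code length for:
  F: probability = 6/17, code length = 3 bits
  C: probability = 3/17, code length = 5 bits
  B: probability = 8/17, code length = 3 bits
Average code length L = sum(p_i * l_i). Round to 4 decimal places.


Weighted contributions p_i * l_i:
  F: (6/17) * 3 = 18/17
  C: (3/17) * 5 = 15/17
  B: (8/17) * 3 = 24/17
Sum = (18 + 15 + 24)/17 = 57/17

L = 57/17 = 3.3529 bits/symbol


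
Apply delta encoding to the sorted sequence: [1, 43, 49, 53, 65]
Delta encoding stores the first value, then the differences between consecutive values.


First value: 1
Deltas:
  43 - 1 = 42
  49 - 43 = 6
  53 - 49 = 4
  65 - 53 = 12


Delta encoded: [1, 42, 6, 4, 12]


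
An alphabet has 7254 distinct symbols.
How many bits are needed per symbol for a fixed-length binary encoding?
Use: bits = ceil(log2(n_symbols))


log2(7254) = 12.8246
Bracket: 2^12 = 4096 < 7254 <= 2^13 = 8192
So ceil(log2(7254)) = 13

bits = ceil(log2(7254)) = ceil(12.8246) = 13 bits


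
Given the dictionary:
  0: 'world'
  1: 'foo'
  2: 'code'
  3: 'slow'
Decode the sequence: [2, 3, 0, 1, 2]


Look up each index in the dictionary:
  2 -> 'code'
  3 -> 'slow'
  0 -> 'world'
  1 -> 'foo'
  2 -> 'code'

Decoded: "code slow world foo code"


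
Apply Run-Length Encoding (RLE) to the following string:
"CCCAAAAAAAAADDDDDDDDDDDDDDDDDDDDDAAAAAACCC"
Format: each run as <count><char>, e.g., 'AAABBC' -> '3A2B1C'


Scanning runs left to right:
  i=0: run of 'C' x 3 -> '3C'
  i=3: run of 'A' x 9 -> '9A'
  i=12: run of 'D' x 21 -> '21D'
  i=33: run of 'A' x 6 -> '6A'
  i=39: run of 'C' x 3 -> '3C'

RLE = 3C9A21D6A3C


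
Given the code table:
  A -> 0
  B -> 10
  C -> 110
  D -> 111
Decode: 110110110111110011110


Decoding:
110 -> C
110 -> C
110 -> C
111 -> D
110 -> C
0 -> A
111 -> D
10 -> B


Result: CCCDCADB


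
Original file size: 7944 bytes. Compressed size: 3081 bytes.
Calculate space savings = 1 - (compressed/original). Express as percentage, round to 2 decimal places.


ratio = compressed/original = 3081/7944 = 0.38784
savings = 1 - ratio = 1 - 0.38784 = 0.61216
as a percentage: 0.61216 * 100 = 61.22%

Space savings = 1 - 3081/7944 = 61.22%


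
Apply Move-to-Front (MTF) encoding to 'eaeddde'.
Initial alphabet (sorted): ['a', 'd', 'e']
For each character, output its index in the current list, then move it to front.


MTF encoding:
'e': index 2 in ['a', 'd', 'e'] -> ['e', 'a', 'd']
'a': index 1 in ['e', 'a', 'd'] -> ['a', 'e', 'd']
'e': index 1 in ['a', 'e', 'd'] -> ['e', 'a', 'd']
'd': index 2 in ['e', 'a', 'd'] -> ['d', 'e', 'a']
'd': index 0 in ['d', 'e', 'a'] -> ['d', 'e', 'a']
'd': index 0 in ['d', 'e', 'a'] -> ['d', 'e', 'a']
'e': index 1 in ['d', 'e', 'a'] -> ['e', 'd', 'a']


Output: [2, 1, 1, 2, 0, 0, 1]


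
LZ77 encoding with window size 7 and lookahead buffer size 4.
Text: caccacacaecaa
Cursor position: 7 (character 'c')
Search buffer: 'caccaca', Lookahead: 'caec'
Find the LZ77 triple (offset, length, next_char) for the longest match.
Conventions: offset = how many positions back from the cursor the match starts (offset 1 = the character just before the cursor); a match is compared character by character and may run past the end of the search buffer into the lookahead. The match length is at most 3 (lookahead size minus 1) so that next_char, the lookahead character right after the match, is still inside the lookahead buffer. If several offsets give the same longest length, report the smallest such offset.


Try each offset into the search buffer:
  offset=1 (pos 6, char 'a'): match length 0
  offset=2 (pos 5, char 'c'): match length 2
  offset=3 (pos 4, char 'a'): match length 0
  offset=4 (pos 3, char 'c'): match length 2
  offset=5 (pos 2, char 'c'): match length 1
  offset=6 (pos 1, char 'a'): match length 0
  offset=7 (pos 0, char 'c'): match length 2
Longest match has length 2, found at offsets 2, 4, 7; take the smallest, offset 2.
next_char = character at position 7 + 2 = 9 -> 'e'

Best match: offset=2, length=2 (matching 'ca' starting at position 5)
LZ77 triple: (2, 2, 'e')


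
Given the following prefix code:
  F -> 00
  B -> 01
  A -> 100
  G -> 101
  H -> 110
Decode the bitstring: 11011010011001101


Decoding step by step:
Bits 110 -> H
Bits 110 -> H
Bits 100 -> A
Bits 110 -> H
Bits 01 -> B
Bits 101 -> G


Decoded message: HHAHBG


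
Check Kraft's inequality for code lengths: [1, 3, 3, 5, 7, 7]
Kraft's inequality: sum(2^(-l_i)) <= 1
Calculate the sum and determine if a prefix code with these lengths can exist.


Sum = 2^(-1) + 2^(-3) + 2^(-3) + 2^(-5) + 2^(-7) + 2^(-7)
    = 0.5 + 0.125 + 0.125 + 0.03125 + 0.0078125 + 0.0078125
    = 102/128 = 0.796875
Since 0.796875 <= 1, Kraft's inequality IS satisfied.
A prefix code with these lengths CAN exist.

Kraft sum = 0.796875. Satisfied.


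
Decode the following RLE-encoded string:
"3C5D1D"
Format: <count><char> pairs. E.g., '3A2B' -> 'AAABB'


Expanding each <count><char> pair:
  3C -> 'CCC'
  5D -> 'DDDDD'
  1D -> 'D'

Decoded = CCCDDDDDD


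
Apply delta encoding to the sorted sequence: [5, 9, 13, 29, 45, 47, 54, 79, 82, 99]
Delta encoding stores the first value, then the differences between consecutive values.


First value: 5
Deltas:
  9 - 5 = 4
  13 - 9 = 4
  29 - 13 = 16
  45 - 29 = 16
  47 - 45 = 2
  54 - 47 = 7
  79 - 54 = 25
  82 - 79 = 3
  99 - 82 = 17


Delta encoded: [5, 4, 4, 16, 16, 2, 7, 25, 3, 17]


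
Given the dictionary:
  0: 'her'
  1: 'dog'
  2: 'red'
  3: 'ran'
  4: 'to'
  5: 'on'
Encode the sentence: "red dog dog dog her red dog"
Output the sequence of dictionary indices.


Look up each word in the dictionary:
  'red' -> 2
  'dog' -> 1
  'dog' -> 1
  'dog' -> 1
  'her' -> 0
  'red' -> 2
  'dog' -> 1

Encoded: [2, 1, 1, 1, 0, 2, 1]


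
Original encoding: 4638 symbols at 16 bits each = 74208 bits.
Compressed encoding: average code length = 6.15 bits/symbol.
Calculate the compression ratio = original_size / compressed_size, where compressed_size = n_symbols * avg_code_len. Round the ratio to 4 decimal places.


original_size = n_symbols * orig_bits = 4638 * 16 = 74208 bits
compressed_size = n_symbols * avg_code_len = 4638 * 6.15 = 28523.7 bits
ratio = original_size / compressed_size = 74208 / 28523.7 = 2.6016

Compression ratio = 2.6016


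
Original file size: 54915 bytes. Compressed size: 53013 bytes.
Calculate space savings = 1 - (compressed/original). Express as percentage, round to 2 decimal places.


ratio = compressed/original = 53013/54915 = 0.965365
savings = 1 - ratio = 1 - 0.965365 = 0.034635
as a percentage: 0.034635 * 100 = 3.46%

Space savings = 1 - 53013/54915 = 3.46%


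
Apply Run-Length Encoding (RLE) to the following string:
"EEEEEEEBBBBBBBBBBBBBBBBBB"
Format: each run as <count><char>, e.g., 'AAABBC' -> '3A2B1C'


Scanning runs left to right:
  i=0: run of 'E' x 7 -> '7E'
  i=7: run of 'B' x 18 -> '18B'

RLE = 7E18B


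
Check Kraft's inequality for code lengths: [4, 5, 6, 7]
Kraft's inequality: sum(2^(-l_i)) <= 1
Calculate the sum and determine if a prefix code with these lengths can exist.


Sum = 2^(-4) + 2^(-5) + 2^(-6) + 2^(-7)
    = 0.0625 + 0.03125 + 0.015625 + 0.0078125
    = 15/128 = 0.1171875
Since 0.1171875 <= 1, Kraft's inequality IS satisfied.
A prefix code with these lengths CAN exist.

Kraft sum = 0.1171875. Satisfied.


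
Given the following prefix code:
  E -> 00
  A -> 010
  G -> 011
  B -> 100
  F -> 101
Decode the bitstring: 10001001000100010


Decoding step by step:
Bits 100 -> B
Bits 010 -> A
Bits 010 -> A
Bits 00 -> E
Bits 100 -> B
Bits 010 -> A


Decoded message: BAAEBA


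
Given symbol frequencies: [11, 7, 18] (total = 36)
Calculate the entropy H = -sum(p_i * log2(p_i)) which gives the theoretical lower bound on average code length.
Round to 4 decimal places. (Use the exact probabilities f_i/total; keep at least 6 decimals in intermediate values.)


Per-symbol terms -p_i * log2(p_i) with p_i = f_i/36:
  p = 11/36 = 0.305556: log2(p) = -1.710493, -p*log2(p) = 0.522651
  p = 7/36 = 0.194444: log2(p) = -2.362570, -p*log2(p) = 0.459389
  p = 18/36 = 0.500000: log2(p) = -1.000000, -p*log2(p) = 0.500000
H = 0.522651 + 0.459389 + 0.500000 = 1.482040

H = 1.482 bits/symbol


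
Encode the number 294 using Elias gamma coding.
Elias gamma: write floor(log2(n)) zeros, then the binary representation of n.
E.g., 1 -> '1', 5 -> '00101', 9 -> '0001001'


num_bits = floor(log2(294)) + 1 = 9
leading_zeros = num_bits - 1 = 8
binary(294) = 100100110

Elias gamma(294) = '00000000' + '100100110' = 00000000100100110 (17 bits)


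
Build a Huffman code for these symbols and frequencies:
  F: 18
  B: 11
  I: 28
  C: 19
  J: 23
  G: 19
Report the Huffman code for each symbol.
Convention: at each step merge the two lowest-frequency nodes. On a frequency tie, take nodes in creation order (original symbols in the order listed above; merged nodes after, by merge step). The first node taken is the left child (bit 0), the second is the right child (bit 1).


Huffman tree construction:
Step 1: Merge B(11) + F(18) = 29
Step 2: Merge C(19) + G(19) = 38
Step 3: Merge J(23) + I(28) = 51
Step 4: Merge (B+F)(29) + (C+G)(38) = 67
Step 5: Merge (J+I)(51) + ((B+F)+(C+G))(67) = 118
Read each symbol's code off the tree from the root (left child = 0, right child = 1).

Codes:
  F: 101 (length 3)
  B: 100 (length 3)
  I: 01 (length 2)
  C: 110 (length 3)
  J: 00 (length 2)
  G: 111 (length 3)
Average code length: 303/118 = 2.5678 bits/symbol


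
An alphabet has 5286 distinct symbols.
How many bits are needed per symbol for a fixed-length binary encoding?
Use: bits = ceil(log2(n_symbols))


log2(5286) = 12.368
Bracket: 2^12 = 4096 < 5286 <= 2^13 = 8192
So ceil(log2(5286)) = 13

bits = ceil(log2(5286)) = ceil(12.368) = 13 bits


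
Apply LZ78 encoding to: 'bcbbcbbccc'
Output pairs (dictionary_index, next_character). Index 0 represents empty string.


LZ78 encoding steps:
Dictionary: {0: ''}
Step 1: w='' (idx 0), next='b' -> output (0, 'b'), add 'b' as idx 1
Step 2: w='' (idx 0), next='c' -> output (0, 'c'), add 'c' as idx 2
Step 3: w='b' (idx 1), next='b' -> output (1, 'b'), add 'bb' as idx 3
Step 4: w='c' (idx 2), next='b' -> output (2, 'b'), add 'cb' as idx 4
Step 5: w='b' (idx 1), next='c' -> output (1, 'c'), add 'bc' as idx 5
Step 6: w='c' (idx 2), next='c' -> output (2, 'c'), add 'cc' as idx 6


Encoded: [(0, 'b'), (0, 'c'), (1, 'b'), (2, 'b'), (1, 'c'), (2, 'c')]


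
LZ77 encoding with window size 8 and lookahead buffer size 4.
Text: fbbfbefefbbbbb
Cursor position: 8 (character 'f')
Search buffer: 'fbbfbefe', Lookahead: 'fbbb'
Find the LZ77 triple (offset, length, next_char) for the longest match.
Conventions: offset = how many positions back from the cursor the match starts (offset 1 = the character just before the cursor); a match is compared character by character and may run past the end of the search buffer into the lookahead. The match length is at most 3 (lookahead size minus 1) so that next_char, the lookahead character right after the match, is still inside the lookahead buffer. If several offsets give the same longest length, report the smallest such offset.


Try each offset into the search buffer:
  offset=1 (pos 7, char 'e'): match length 0
  offset=2 (pos 6, char 'f'): match length 1
  offset=3 (pos 5, char 'e'): match length 0
  offset=4 (pos 4, char 'b'): match length 0
  offset=5 (pos 3, char 'f'): match length 2
  offset=6 (pos 2, char 'b'): match length 0
  offset=7 (pos 1, char 'b'): match length 0
  offset=8 (pos 0, char 'f'): match length 3
Longest match has length 3 at offset 8.
next_char = character at position 8 + 3 = 11 -> 'b'

Best match: offset=8, length=3 (matching 'fbb' starting at position 0)
LZ77 triple: (8, 3, 'b')


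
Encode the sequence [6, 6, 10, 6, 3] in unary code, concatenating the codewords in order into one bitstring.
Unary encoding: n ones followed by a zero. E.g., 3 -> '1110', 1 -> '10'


Encode each number as n ones followed by a terminating 0:
  6 -> 1111110 (7 bits)
  6 -> 1111110 (7 bits)
  10 -> 11111111110 (11 bits)
  6 -> 1111110 (7 bits)
  3 -> 1110 (4 bits)
Total length = 7 + 7 + 11 + 7 + 4 = 36 bits.

Unary([6, 6, 10, 6, 3]) = 111111011111101111111111011111101110 (36 bits)


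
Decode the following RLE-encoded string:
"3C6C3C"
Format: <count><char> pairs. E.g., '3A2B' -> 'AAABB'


Expanding each <count><char> pair:
  3C -> 'CCC'
  6C -> 'CCCCCC'
  3C -> 'CCC'

Decoded = CCCCCCCCCCCC


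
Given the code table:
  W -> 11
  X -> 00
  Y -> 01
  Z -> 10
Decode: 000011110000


Decoding:
00 -> X
00 -> X
11 -> W
11 -> W
00 -> X
00 -> X


Result: XXWWXX


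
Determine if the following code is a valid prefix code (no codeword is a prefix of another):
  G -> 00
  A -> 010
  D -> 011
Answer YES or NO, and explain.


Checking each pair (does one codeword prefix another?):
  G='00' vs A='010': no prefix
  G='00' vs D='011': no prefix
  A='010' vs G='00': no prefix
  A='010' vs D='011': no prefix
  D='011' vs G='00': no prefix
  D='011' vs A='010': no prefix
No violation found over all pairs.

YES -- this is a valid prefix code. No codeword is a prefix of any other codeword.


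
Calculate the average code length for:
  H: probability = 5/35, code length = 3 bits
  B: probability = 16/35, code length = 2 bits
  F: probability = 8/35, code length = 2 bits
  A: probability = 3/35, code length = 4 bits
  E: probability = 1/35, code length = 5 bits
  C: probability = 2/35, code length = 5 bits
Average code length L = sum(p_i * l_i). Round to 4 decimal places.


Weighted contributions p_i * l_i:
  H: (5/35) * 3 = 15/35
  B: (16/35) * 2 = 32/35
  F: (8/35) * 2 = 16/35
  A: (3/35) * 4 = 12/35
  E: (1/35) * 5 = 5/35
  C: (2/35) * 5 = 10/35
Sum = (15 + 32 + 16 + 12 + 5 + 10)/35 = 90/35

L = 90/35 = 2.5714 bits/symbol


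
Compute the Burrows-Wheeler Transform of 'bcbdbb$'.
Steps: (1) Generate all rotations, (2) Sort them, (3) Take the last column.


Rotations (sorted):
  0: $bcbdbb -> last char: b
  1: b$bcbdb -> last char: b
  2: bb$bcbd -> last char: d
  3: bcbdbb$ -> last char: $
  4: bdbb$bc -> last char: c
  5: cbdbb$b -> last char: b
  6: dbb$bcb -> last char: b


BWT = bbd$cbb


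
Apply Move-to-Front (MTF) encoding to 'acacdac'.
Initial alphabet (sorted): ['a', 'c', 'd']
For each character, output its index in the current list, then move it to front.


MTF encoding:
'a': index 0 in ['a', 'c', 'd'] -> ['a', 'c', 'd']
'c': index 1 in ['a', 'c', 'd'] -> ['c', 'a', 'd']
'a': index 1 in ['c', 'a', 'd'] -> ['a', 'c', 'd']
'c': index 1 in ['a', 'c', 'd'] -> ['c', 'a', 'd']
'd': index 2 in ['c', 'a', 'd'] -> ['d', 'c', 'a']
'a': index 2 in ['d', 'c', 'a'] -> ['a', 'd', 'c']
'c': index 2 in ['a', 'd', 'c'] -> ['c', 'a', 'd']


Output: [0, 1, 1, 1, 2, 2, 2]


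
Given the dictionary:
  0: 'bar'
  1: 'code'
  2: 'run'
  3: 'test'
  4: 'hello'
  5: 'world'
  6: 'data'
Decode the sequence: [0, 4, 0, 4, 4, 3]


Look up each index in the dictionary:
  0 -> 'bar'
  4 -> 'hello'
  0 -> 'bar'
  4 -> 'hello'
  4 -> 'hello'
  3 -> 'test'

Decoded: "bar hello bar hello hello test"


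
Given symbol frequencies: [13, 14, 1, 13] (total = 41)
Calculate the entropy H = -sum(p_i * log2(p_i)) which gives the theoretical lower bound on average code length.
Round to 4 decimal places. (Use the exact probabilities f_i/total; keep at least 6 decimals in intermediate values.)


Per-symbol terms -p_i * log2(p_i) with p_i = f_i/41:
  p = 13/41 = 0.317073: log2(p) = -1.657112, -p*log2(p) = 0.525426
  p = 14/41 = 0.341463: log2(p) = -1.550197, -p*log2(p) = 0.529336
  p = 1/41 = 0.024390: log2(p) = -5.357552, -p*log2(p) = 0.130672
  p = 13/41 = 0.317073: log2(p) = -1.657112, -p*log2(p) = 0.525426
H = 0.525426 + 0.529336 + 0.130672 + 0.525426 = 1.710860

H = 1.7109 bits/symbol
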